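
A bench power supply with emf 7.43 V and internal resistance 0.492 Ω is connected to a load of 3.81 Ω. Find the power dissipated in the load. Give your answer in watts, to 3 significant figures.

The internal resistance and the load are in series, so the same I flows through both; get I from ε/(r+R), then I²R for the load.
I = ε / (r + R) = 7.43 / (0.492 + 3.81) = 1.727 A
P_load = I² R = (1.727)² × 3.81 = 11.36 W

11.4 W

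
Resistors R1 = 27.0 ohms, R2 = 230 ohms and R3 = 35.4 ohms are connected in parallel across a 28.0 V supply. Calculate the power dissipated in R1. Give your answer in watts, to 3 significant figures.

Every branch has 28.0 V across it, so for R1 the power is simply V²/R.
P_R1 = V² / R1 = (28.0)² / 27.0 Ω = 29.04 W

29.0 W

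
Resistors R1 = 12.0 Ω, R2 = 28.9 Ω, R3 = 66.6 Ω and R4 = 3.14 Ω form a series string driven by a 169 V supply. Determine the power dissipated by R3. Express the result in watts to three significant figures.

155 W

Every series element carries the same I. Get I from the total resistance, then P = I² × R3.
R_total = 12.0 + 28.9 + 66.6 + 3.14 = 110.6 Ω
I = V / R_total = 169 / 110.6 = 1.527 A
P_R3 = I² × R3 = (1.527)² × 66.6 = 155.4 W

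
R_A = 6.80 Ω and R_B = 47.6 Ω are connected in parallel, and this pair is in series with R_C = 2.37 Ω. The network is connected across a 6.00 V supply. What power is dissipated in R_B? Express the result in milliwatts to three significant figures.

Reduce the parallel combination to a single R_p; the circuit then becomes R_p in series with the remaining resistor.
R_p = (6.80×47.6)/(6.80+47.6) = 5.950 Ω
R_total = R_p + 2.37 = 5.950 + 2.37 = 8.320 Ω
I = V / R_total = 6.00 / 8.320 = 0.7212 A
Voltage across the parallel pair: V_p = I × R_p = 0.7212 × 5.950 = 4.291 V
R_B sits across V_p; its power is V_p²/R.
P_R_B = (4.291)² / 47.6 = 0.3868 W

387 mW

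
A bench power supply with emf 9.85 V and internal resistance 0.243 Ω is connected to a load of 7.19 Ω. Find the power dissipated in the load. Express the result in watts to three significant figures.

With r and R in series, I = ε/(r+R); the load dissipates I²R.
I = ε / (r + R) = 9.85 / (0.243 + 7.19) = 1.325 A
P_load = I² R = (1.325)² × 7.19 = 12.63 W

12.6 W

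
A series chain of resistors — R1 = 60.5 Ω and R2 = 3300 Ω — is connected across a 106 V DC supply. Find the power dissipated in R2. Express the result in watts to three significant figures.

3.28 W

Every series element carries the same I. Get I from the total resistance, then P = I² × R2.
R_total = 60.5 + 3300 = 3360 Ω
I = V / R_total = 106 / 3360 = 0.03154 A
P_R2 = I² × R2 = (0.03154)² × 3300 = 3.283 W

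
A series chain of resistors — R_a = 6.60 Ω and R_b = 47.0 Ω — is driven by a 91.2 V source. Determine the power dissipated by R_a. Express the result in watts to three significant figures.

In a series string the same current flows through every resistor — find that current, then P = I²R for the one we want.
R_total = 6.60 + 47.0 = 53.60 Ω
I = V / R_total = 91.2 / 53.60 = 1.701 A
P_R_a = I² × R_a = (1.701)² × 6.60 = 19.11 W

19.1 W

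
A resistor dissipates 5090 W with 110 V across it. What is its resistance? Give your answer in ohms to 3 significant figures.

2.38 Ω

The two known quantities fix the third via R = V² / P.
R = (110)² / 5090 = 2.377 Ω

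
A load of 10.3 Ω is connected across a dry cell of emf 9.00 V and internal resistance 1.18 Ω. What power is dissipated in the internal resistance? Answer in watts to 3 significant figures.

The internal resistance carries the same current as the load; P_int = I²r.
I = ε / (r + R) = 9.00 / (1.18 + 10.3) = 0.7840 A
P_int = I² r = (0.7840)² × 1.18 = 0.7252 W

0.725 W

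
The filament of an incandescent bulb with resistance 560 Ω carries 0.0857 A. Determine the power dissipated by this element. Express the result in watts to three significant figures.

4.11 W

Knowing I and R, the power is just I²R — no need to find V first.
P = (0.08570 A)² × 560 Ω = 4.113 W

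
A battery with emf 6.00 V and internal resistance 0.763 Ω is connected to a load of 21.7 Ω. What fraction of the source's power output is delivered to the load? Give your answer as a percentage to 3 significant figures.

The source delivers εI, of which I²R reaches the load and I²r is lost; since I is common, η = R/(R+r).
η = R / (R + r) = 21.7 / (21.7 + 0.763) = 0.9660

96.6 %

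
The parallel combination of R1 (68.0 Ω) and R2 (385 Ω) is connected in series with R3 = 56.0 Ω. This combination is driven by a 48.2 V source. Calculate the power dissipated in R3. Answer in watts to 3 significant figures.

10.0 W

Combine R1 and R2 into their parallel equivalent first, reducing the network to two series resistors.
R_p = (68.0×385)/(68.0+385) = 57.79 Ω
R_total = R_p + 56.0 = 57.79 + 56.0 = 113.8 Ω
I = V / R_total = 48.2 / 113.8 = 0.4236 A
All the supply current flows through R3; use P = I²R3.
P_R3 = (0.4236)² × 56.0 = 10.05 W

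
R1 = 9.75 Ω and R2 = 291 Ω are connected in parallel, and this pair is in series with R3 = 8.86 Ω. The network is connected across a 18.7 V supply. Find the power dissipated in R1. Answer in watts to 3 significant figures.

9.54 W

First find R_p for the parallel pair, then treat R_p + R3 as a series loop.
R_p = (9.75×291)/(9.75+291) = 9.434 Ω
R_total = R_p + 8.86 = 9.434 + 8.86 = 18.29 Ω
I = V / R_total = 18.7 / 18.29 = 1.022 A
Voltage across the parallel pair: V_p = I × R_p = 1.022 × 9.434 = 9.643 V
Use P = V²/R for R1 with V = V_p.
P_R1 = (9.643)² / 9.75 = 9.538 W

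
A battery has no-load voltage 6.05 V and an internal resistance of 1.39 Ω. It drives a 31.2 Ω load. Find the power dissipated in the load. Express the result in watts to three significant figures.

Find the circuit current first, then P = I²R for the load (series elements share I).
I = ε / (r + R) = 6.05 / (1.39 + 31.2) = 0.1856 A
P_load = I² R = (0.1856)² × 31.2 = 1.075 W

1.08 W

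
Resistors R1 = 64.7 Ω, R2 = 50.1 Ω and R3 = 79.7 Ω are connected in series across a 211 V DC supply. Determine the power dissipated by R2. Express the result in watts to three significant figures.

The current is common to all series resistors; compute it, then apply P = I²R for the target.
R_total = 64.7 + 50.1 + 79.7 = 194.5 Ω
I = V / R_total = 211 / 194.5 = 1.085 A
P_R2 = I² × R2 = (1.085)² × 50.1 = 58.96 W

59.0 W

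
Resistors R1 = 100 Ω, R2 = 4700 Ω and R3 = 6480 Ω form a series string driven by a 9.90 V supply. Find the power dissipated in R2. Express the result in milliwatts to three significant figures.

3.62 mW

The current is common to all series resistors; compute it, then apply P = I²R for the target.
R_total = 100 + 4700 + 6480 = 11280 Ω
I = V / R_total = 9.90 / 11280 = 0.0008777 A
P_R2 = I² × R2 = (0.0008777)² × 4700 = 0.003620 W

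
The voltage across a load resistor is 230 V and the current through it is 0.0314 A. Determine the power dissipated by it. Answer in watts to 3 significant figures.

7.22 W

Both the voltage across and the current through the element are known, so P = V I applies directly.
P = 230 V × 0.03140 A = 7.222 W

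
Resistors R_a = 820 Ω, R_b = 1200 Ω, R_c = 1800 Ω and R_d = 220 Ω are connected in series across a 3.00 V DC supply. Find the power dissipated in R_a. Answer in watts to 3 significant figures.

0.000452 W

The current is common to all series resistors; compute it, then apply P = I²R for the target.
R_total = 820 + 1200 + 1800 + 220 = 4040 Ω
I = V / R_total = 3.00 / 4040 = 0.0007426 A
P_R_a = I² × R_a = (0.0007426)² × 820 = 0.0004522 W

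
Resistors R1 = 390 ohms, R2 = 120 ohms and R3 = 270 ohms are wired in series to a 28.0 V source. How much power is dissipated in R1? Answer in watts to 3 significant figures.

0.503 W

Since the resistors are in series they all carry the loop current I = V/R_total; the power in any one is I²R.
R_total = 390 + 120 + 270 = 780.0 Ω
I = V / R_total = 28.0 / 780.0 = 0.03590 A
P_R1 = I² × R1 = (0.03590)² × 390 = 0.5026 W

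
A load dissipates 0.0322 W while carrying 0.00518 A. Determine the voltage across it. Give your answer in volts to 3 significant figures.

From P = V I = I²R = V²/R, with the two given quantities we get V = P / I.
V = 0.0322 / 0.005180 = 6.216 V

6.22 V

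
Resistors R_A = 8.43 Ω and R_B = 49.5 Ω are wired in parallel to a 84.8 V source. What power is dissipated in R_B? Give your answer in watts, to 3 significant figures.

145 W

Each parallel branch sees the full supply voltage, so P = V²/R applies directly to the target branch.
P_R_B = V² / R_B = (84.8)² / 49.5 Ω = 145.3 W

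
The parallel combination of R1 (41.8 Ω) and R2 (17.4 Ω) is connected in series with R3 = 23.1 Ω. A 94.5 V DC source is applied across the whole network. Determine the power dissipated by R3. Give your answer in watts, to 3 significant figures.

Reduce the parallel combination to a single R_p; the circuit then becomes R_p in series with the remaining resistor.
R_p = (41.8×17.4)/(41.8+17.4) = 12.29 Ω
R_total = R_p + 23.1 = 12.29 + 23.1 = 35.39 Ω
I = V / R_total = 94.5 / 35.39 = 2.671 A
All the supply current flows through R3; use P = I²R3.
P_R3 = (2.671)² × 23.1 = 164.7 W

165 W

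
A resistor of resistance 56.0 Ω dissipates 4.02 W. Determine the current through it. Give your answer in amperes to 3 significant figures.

0.268 A

From P = V I = I²R = V²/R, with the two given quantities we get I = √(P / R).
I = √(4.02 / 56.0) = 0.2679 A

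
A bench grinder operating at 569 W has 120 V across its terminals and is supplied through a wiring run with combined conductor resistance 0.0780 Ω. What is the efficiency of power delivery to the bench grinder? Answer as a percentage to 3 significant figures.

I = P / V = 569 / 120 = 4.742 A through the wiring run.
P_line = I² R_line = (4.742)² × 0.0780 = 1.754 W
P_source = P_load + P_line = 569.0 + 1.754 = 570.8 W
η = P_load / P_source = 569.0 / 570.8 = 0.9969

99.7 %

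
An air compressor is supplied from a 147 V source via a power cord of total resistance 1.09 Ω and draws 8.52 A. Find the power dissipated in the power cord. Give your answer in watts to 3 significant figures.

79.1 W

The power cord is a series resistance carrying the load current; its dissipation is I²R_line.
The power cord carries the full 8.52 A.
P_line = I² R_line = (8.520)² × 1.09 = 79.12 W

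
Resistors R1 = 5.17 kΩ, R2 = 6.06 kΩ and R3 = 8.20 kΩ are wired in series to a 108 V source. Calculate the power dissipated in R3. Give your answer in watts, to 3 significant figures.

In a series string the same current flows through every resistor — find that current, then P = I²R for the one we want.
R_total = (5.17 + 6.06 + 8.20) kΩ = 19430 Ω
I = V / R_total = 108 / 19430 = 0.005558 A
P_R3 = I² × R3 = (0.005558)² × 8200 = 0.2533 W

0.253 W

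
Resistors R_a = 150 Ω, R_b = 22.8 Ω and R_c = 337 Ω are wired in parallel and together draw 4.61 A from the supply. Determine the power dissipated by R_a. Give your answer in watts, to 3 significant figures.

Only the total current is stated, so first find the parallel equivalent to get the voltage across the combination.
1/R_eq = 1/150 + 1/22.8 + 1/337 ⇒ R_eq = 18.69 Ω
V = I_total × R_eq = 4.610 × 18.69 = 86.18 V
P_R_a = V² / R_a = (86.18)² / 150 = 49.51 W

49.5 W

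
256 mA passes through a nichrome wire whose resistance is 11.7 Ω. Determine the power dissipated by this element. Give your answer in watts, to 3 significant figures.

Knowing I and R, the power is just I²R — no need to find V first.
P = (0.2560 A)² × 11.7 Ω = 0.7668 W

0.767 W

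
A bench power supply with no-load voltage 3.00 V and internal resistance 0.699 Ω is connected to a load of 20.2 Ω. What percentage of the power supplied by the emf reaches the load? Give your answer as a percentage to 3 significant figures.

η = P_load/(P_load+P_int) = I²R/(I²R+I²r) = R/(R+r) — the I² cancels for series elements.
η = R / (R + r) = 20.2 / (20.2 + 0.699) = 0.9666

96.7 %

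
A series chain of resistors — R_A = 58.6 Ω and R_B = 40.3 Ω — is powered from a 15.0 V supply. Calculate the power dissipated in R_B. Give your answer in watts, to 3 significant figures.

Since the resistors are in series they all carry the loop current I = V/R_total; the power in any one is I²R.
R_total = 58.6 + 40.3 = 98.90 Ω
I = V / R_total = 15.0 / 98.90 = 0.1517 A
P_R_B = I² × R_B = (0.1517)² × 40.3 = 0.9270 W

0.927 W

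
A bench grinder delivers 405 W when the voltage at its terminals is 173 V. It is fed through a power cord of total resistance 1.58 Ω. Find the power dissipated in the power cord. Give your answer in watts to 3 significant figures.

8.66 W

The power cord is a series resistance carrying the load current; its dissipation is I²R_line.
I = P / V = 405 / 173 = 2.341 A through the power cord.
P_line = I² R_line = (2.341)² × 1.58 = 8.659 W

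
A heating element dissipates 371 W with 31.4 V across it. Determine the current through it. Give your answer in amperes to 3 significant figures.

11.8 A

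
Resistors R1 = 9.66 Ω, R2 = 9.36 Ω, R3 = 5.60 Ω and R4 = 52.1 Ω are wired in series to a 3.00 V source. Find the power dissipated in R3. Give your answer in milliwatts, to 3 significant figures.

Every series element carries the same I. Get I from the total resistance, then P = I² × R3.
R_total = 9.66 + 9.36 + 5.60 + 52.1 = 76.72 Ω
I = V / R_total = 3.00 / 76.72 = 0.03910 A
P_R3 = I² × R3 = (0.03910)² × 5.60 = 0.008563 W

8.56 mW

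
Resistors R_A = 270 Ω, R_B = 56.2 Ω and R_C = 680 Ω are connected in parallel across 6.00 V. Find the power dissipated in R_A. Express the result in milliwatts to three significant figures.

Each parallel branch sees the full supply voltage, so P = V²/R applies directly to the target branch.
P_R_A = V² / R_A = (6.00)² / 270 Ω = 0.1333 W

133 mW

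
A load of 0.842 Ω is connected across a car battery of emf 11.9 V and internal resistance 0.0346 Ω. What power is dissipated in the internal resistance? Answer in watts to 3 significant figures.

The internal resistance carries the same current as the load; P_int = I²r.
I = ε / (r + R) = 11.9 / (0.0346 + 0.842) = 13.58 A
P_int = I² r = (13.58)² × 0.0346 = 6.376 W

6.38 W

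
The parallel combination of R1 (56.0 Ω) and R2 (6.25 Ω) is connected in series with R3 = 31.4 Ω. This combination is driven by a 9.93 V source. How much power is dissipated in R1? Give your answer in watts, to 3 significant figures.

0.0406 W

First find R_p for the parallel pair, then treat R_p + R3 as a series loop.
R_p = (56.0×6.25)/(56.0+6.25) = 5.622 Ω
R_total = R_p + 31.4 = 5.622 + 31.4 = 37.02 Ω
I = V / R_total = 9.93 / 37.02 = 0.2682 A
Voltage across the parallel pair: V_p = I × R_p = 0.2682 × 5.622 = 1.508 V
Use P = V²/R for R1 with V = V_p.
P_R1 = (1.508)² / 56.0 = 0.04061 W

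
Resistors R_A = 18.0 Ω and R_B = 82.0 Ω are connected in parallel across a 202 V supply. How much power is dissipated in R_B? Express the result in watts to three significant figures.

R_B sits directly across the source, so P = V²/R with V = 202 V.
P_R_B = V² / R_B = (202)² / 82.0 Ω = 497.6 W

498 W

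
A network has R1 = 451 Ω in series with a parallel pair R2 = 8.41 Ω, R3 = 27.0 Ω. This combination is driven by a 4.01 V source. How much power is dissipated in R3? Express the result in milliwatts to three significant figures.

0.117 mW

Reduce the parallel pair to R_p first; the network is then a simple series string.
R_p = (8.41×27.0)/(8.41+27.0) = 6.413 Ω
R_total = 451 + 6.413 = 457.4 Ω
I = V / R_total = 4.01 / 457.4 = 0.008767 A
Voltage across the parallel pair: V_p = I × R_p = 0.008767 × 6.413 = 0.05622 V
With V_p across R3, its power is V_p²/R3.
P_R3 = (0.05622)² / 27.0 = 0.0001171 W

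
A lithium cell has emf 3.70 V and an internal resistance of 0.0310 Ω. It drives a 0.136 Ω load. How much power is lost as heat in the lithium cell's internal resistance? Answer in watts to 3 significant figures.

r is in series with the load, so it carries the full circuit current — the loss in it is I²r.
I = ε / (r + R) = 3.70 / (0.0310 + 0.136) = 22.16 A
P_int = I² r = (22.16)² × 0.0310 = 15.22 W

15.2 W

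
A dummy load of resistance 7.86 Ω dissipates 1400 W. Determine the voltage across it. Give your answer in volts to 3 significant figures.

From P = V I = I²R = V²/R, with the two given quantities we get V = √(P R).
V = √(1400 × 7.86) = 104.9 V

105 V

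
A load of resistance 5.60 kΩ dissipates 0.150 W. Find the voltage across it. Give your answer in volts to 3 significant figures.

29.0 V

The two known quantities fix the third via V = √(P R).
V = √(0.150 × 5600) = 28.98 V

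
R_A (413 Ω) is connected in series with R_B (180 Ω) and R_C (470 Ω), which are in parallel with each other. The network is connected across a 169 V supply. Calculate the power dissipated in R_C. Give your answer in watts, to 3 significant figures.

3.49 W

First combine the parallel branches into one equivalent R_p, then R_A + R_p is a series pair.
R_p = (180×470)/(180+470) = 130.2 Ω
R_total = 413 + 130.2 = 543.2 Ω
I = V / R_total = 169 / 543.2 = 0.3111 A
Voltage across the parallel pair: V_p = I × R_p = 0.3111 × 130.2 = 40.50 V
With V_p across R_C, its power is V_p²/R_C.
P_R_C = (40.50)² / 470 = 3.489 W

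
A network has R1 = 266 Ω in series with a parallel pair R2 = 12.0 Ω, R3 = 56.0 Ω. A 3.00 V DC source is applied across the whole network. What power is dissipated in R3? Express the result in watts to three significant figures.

Reduce the parallel pair to R_p first; the network is then a simple series string.
R_p = (12.0×56.0)/(12.0+56.0) = 9.882 Ω
R_total = 266 + 9.882 = 275.9 Ω
I = V / R_total = 3.00 / 275.9 = 0.01087 A
Voltage across the parallel pair: V_p = I × R_p = 0.01087 × 9.882 = 0.1075 V
With V_p across R3, its power is V_p²/R3.
P_R3 = (0.1075)² / 56.0 = 0.0002062 W

0.000206 W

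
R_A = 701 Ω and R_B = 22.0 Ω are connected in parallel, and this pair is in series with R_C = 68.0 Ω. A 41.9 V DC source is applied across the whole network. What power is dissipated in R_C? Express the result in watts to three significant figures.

15.0 W

Combine R_A and R_B into their parallel equivalent first, reducing the network to two series resistors.
R_p = (701×22.0)/(701+22.0) = 21.33 Ω
R_total = R_p + 68.0 = 21.33 + 68.0 = 89.33 Ω
I = V / R_total = 41.9 / 89.33 = 0.4690 A
R_C is the series element, so its power is I²R.
P_R_C = (0.4690)² × 68.0 = 14.96 W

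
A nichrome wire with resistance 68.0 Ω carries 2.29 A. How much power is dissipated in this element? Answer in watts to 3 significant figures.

357 W

Current and resistance are given, so P = I²R is the direct form.
P = (2.290 A)² × 68.0 Ω = 356.6 W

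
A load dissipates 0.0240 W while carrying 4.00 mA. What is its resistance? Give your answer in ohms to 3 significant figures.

1500 Ω

Inverting the appropriate power form: R = P / I².
R = 0.0240 / (0.004000)² = 1500 Ω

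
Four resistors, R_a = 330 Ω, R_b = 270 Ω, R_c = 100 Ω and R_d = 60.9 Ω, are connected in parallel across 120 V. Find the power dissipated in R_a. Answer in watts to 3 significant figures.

Each parallel branch sees the full supply voltage, so P = V²/R applies directly to the target branch.
P_R_a = V² / R_a = (120)² / 330 Ω = 43.64 W

43.6 W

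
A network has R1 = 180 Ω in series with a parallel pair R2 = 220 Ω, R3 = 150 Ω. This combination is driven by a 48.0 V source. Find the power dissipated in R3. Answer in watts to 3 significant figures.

Collapse R2‖R3 to a single equivalent, reducing the network to two series elements.
R_p = (220×150)/(220+150) = 89.19 Ω
R_total = 180 + 89.19 = 269.2 Ω
I = V / R_total = 48.0 / 269.2 = 0.1783 A
Voltage across the parallel pair: V_p = I × R_p = 0.1783 × 89.19 = 15.90 V
R3 is across V_p, so use P = V²/R for that branch.
P_R3 = (15.90)² / 150 = 1.686 W

1.69 W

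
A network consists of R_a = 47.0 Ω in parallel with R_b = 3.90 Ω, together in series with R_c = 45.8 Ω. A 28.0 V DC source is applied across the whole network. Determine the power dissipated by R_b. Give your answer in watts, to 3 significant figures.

Combine R_a and R_b into their parallel equivalent first, reducing the network to two series resistors.
R_p = (47.0×3.90)/(47.0+3.90) = 3.601 Ω
R_total = R_p + 45.8 = 3.601 + 45.8 = 49.40 Ω
I = V / R_total = 28.0 / 49.40 = 0.5668 A
Voltage across the parallel pair: V_p = I × R_p = 0.5668 × 3.601 = 2.041 V
R_b has V_p across it, so P = V_p²/R_b.
P_R_b = (2.041)² / 3.90 = 1.068 W

1.07 W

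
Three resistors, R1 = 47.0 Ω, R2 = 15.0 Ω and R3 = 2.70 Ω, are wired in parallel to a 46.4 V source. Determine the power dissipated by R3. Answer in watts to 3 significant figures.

Parallel branches share the same voltage; P = V²/R gives the branch power in one step.
P_R3 = V² / R3 = (46.4)² / 2.70 Ω = 797.4 W

797 W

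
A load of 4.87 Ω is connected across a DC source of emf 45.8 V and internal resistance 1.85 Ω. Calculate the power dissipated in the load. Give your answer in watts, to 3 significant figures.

The internal resistance and the load are in series, so the same I flows through both; get I from ε/(r+R), then I²R for the load.
I = ε / (r + R) = 45.8 / (1.85 + 4.87) = 6.815 A
P_load = I² R = (6.815)² × 4.87 = 226.2 W

226 W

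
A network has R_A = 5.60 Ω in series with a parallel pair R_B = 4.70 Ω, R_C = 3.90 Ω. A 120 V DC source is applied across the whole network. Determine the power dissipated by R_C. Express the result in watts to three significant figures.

281 W

Collapse R_B‖R_C to a single equivalent, reducing the network to two series elements.
R_p = (4.70×3.90)/(4.70+3.90) = 2.131 Ω
R_total = 5.60 + 2.131 = 7.731 Ω
I = V / R_total = 120 / 7.731 = 15.52 A
Voltage across the parallel pair: V_p = I × R_p = 15.52 × 2.131 = 33.08 V
R_C is across V_p, so use P = V²/R for that branch.
P_R_C = (33.08)² / 3.90 = 280.6 W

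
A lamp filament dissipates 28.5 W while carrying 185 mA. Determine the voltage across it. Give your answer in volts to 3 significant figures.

154 V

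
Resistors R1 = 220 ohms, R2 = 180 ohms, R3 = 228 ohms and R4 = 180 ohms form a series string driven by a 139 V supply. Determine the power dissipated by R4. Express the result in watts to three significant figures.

In a series string the same current flows through every resistor — find that current, then P = I²R for the one we want.
R_total = 220 + 180 + 228 + 180 = 808.0 Ω
I = V / R_total = 139 / 808.0 = 0.1720 A
P_R4 = I² × R4 = (0.1720)² × 180 = 5.327 W

5.33 W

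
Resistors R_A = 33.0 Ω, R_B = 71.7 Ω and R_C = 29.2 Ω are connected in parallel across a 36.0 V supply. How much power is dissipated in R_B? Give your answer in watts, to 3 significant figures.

The supply voltage appears across each parallel branch — just use P = V²/R_B.
P_R_B = V² / R_B = (36.0)² / 71.7 Ω = 18.08 W

18.1 W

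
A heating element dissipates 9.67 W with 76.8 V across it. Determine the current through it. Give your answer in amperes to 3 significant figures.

Rearranging the power relation for the two known quantities gives I = P / V.
I = 9.67 / 76.8 = 0.1259 A

0.126 A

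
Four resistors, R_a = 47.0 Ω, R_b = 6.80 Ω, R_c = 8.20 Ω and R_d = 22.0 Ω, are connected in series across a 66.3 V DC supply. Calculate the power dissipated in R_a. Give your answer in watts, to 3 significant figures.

The current is common to all series resistors; compute it, then apply P = I²R for the target.
R_total = 47.0 + 6.80 + 8.20 + 22.0 = 84.00 Ω
I = V / R_total = 66.3 / 84.00 = 0.7893 A
P_R_a = I² × R_a = (0.7893)² × 47.0 = 29.28 W

29.3 W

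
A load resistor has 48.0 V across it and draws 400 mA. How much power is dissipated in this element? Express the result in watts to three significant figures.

19.2 W

Both the voltage across and the current through the element are known, so P = V I applies directly.
P = 48.0 V × 0.4000 A = 19.20 W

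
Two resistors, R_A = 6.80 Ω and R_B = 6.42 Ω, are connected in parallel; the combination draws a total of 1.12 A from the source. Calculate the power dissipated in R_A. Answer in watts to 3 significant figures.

2.01 W

Parallel branches share V, not I — compute V via R_eq, then use V²/R for the target branch.
1/R_eq = 1/6.80 + 1/6.42 ⇒ R_eq = 3.302 Ω
V = I_total × R_eq = 1.120 × 3.302 = 3.699 V
P_R_A = V² / R_A = (3.699)² / 6.80 = 2.012 W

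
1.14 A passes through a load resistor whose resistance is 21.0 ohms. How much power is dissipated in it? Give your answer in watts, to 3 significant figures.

With I and R stated, P = I²R applies in one step.
P = (1.140 A)² × 21.0 Ω = 27.29 W

27.3 W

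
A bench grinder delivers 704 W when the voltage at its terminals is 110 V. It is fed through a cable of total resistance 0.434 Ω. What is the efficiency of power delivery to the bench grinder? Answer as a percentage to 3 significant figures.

I = P / V = 704 / 110 = 6.400 A through the cable.
P_line = I² R_line = (6.400)² × 0.434 = 17.78 W
P_source = P_load + P_line = 704.0 + 17.78 = 721.8 W
η = P_load / P_source = 704.0 / 721.8 = 0.9754

97.5 %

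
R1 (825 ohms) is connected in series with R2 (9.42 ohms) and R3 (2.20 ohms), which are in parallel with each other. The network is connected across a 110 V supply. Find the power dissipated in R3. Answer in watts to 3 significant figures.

0.0256 W

First combine the parallel branches into one equivalent R_p, then R1 + R_p is a series pair.
R_p = (9.42×2.20)/(9.42+2.20) = 1.783 Ω
R_total = 825 + 1.783 = 826.8 Ω
I = V / R_total = 110 / 826.8 = 0.1330 A
Voltage across the parallel pair: V_p = I × R_p = 0.1330 × 1.783 = 0.2373 V
R3 sees V_p directly, so P = V_p² / R3.
P_R3 = (0.2373)² / 2.20 = 0.02559 W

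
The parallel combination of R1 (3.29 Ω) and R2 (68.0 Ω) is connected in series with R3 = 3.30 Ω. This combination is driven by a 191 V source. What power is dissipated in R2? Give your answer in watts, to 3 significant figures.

First find R_p for the parallel pair, then treat R_p + R3 as a series loop.
R_p = (3.29×68.0)/(3.29+68.0) = 3.138 Ω
R_total = R_p + 3.30 = 3.138 + 3.30 = 6.438 Ω
I = V / R_total = 191 / 6.438 = 29.67 A
Voltage across the parallel pair: V_p = I × R_p = 29.67 × 3.138 = 93.10 V
Use P = V²/R for R2 with V = V_p.
P_R2 = (93.10)² / 68.0 = 127.5 W

127 W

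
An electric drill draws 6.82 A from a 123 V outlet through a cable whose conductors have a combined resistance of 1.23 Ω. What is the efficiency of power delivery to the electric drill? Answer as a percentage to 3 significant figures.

The cable carries the full 6.82 A.
P_line = I² R_line = (6.820)² × 1.23 = 57.21 W
P_source = V I = 123 × 6.820 = 838.9 W; P_load = 781.6 W
η = P_load / P_source = 781.6 / 838.9 = 0.9318

93.2 %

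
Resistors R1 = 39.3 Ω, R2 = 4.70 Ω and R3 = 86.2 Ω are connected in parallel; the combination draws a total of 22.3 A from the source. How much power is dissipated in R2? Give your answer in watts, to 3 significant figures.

The branches share the same voltage, but only the total current is given — find V from the equivalent resistance first.
1/R_eq = 1/39.3 + 1/4.70 + 1/86.2 ⇒ R_eq = 4.003 Ω
V = I_total × R_eq = 22.30 × 4.003 = 89.27 V
P_R2 = V² / R2 = (89.27)² / 4.70 = 1695 W

1700 W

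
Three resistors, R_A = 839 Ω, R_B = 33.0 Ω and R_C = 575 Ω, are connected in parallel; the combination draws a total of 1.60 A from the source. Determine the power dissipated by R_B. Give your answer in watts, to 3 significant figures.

The branches share the same voltage, but only the total current is given — find V from the equivalent resistance first.
1/R_eq = 1/839 + 1/33.0 + 1/575 ⇒ R_eq = 30.09 Ω
V = I_total × R_eq = 1.600 × 30.09 = 48.14 V
P_R_B = V² / R_B = (48.14)² / 33.0 = 70.24 W

70.2 W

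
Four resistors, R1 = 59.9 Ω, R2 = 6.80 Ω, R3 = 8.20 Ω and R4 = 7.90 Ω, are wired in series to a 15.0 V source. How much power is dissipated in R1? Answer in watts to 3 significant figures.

1.97 W

The current is common to all series resistors; compute it, then apply P = I²R for the target.
R_total = 59.9 + 6.80 + 8.20 + 7.90 = 82.80 Ω
I = V / R_total = 15.0 / 82.80 = 0.1812 A
P_R1 = I² × R1 = (0.1812)² × 59.9 = 1.966 W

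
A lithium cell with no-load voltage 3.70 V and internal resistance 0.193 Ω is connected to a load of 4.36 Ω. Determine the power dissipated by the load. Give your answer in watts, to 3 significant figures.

The internal resistance and the load are in series, so the same I flows through both; get I from ε/(r+R), then I²R for the load.
I = ε / (r + R) = 3.70 / (0.193 + 4.36) = 0.8127 A
P_load = I² R = (0.8127)² × 4.36 = 2.879 W

2.88 W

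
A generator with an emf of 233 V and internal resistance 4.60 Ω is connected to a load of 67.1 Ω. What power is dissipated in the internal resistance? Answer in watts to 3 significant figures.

The internal resistance carries the same current as the load; P_int = I²r.
I = ε / (r + R) = 233 / (4.60 + 67.1) = 3.250 A
P_int = I² r = (3.250)² × 4.60 = 48.58 W

48.6 W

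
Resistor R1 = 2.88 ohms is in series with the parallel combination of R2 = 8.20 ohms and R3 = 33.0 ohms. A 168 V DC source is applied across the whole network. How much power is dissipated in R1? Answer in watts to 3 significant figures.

First combine the parallel branches into one equivalent R_p, then R1 + R_p is a series pair.
R_p = (8.20×33.0)/(8.20+33.0) = 6.568 Ω
R_total = 2.88 + 6.568 = 9.448 Ω
I = V / R_total = 168 / 9.448 = 17.78 A
The full supply current passes through R1: P = I²R.
P_R1 = (17.78)² × 2.88 = 910.6 W

911 W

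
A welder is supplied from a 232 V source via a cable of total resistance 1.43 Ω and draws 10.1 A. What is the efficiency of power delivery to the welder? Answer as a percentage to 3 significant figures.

93.8 %

The cable carries the full 10.1 A.
P_line = I² R_line = (10.10)² × 1.43 = 145.9 W
P_source = V I = 232 × 10.10 = 2343 W; P_load = 2197 W
η = P_load / P_source = 2197 / 2343 = 0.9377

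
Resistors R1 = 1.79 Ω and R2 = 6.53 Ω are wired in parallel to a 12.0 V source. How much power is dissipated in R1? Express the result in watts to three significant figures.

80.4 W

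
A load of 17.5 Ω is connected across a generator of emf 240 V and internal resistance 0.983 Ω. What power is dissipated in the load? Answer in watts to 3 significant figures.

2950 W

Find the circuit current first, then P = I²R for the load (series elements share I).
I = ε / (r + R) = 240 / (0.983 + 17.5) = 12.98 A
P_load = I² R = (12.98)² × 17.5 = 2951 W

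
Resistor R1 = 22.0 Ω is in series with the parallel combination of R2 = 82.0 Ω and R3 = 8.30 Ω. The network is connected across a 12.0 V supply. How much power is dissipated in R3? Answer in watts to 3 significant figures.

1.13 W

Replace R2 and R3 with their parallel equivalent so the circuit becomes R1 in series with R_p.
R_p = (82.0×8.30)/(82.0+8.30) = 7.537 Ω
R_total = 22.0 + 7.537 = 29.54 Ω
I = V / R_total = 12.0 / 29.54 = 0.4063 A
Voltage across the parallel pair: V_p = I × R_p = 0.4063 × 7.537 = 3.062 V
R3 is across V_p, so use P = V²/R for that branch.
P_R3 = (3.062)² / 8.30 = 1.130 W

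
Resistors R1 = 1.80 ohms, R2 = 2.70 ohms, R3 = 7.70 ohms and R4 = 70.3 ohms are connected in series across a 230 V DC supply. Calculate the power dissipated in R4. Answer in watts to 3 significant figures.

Every series element carries the same I. Get I from the total resistance, then P = I² × R4.
R_total = 1.80 + 2.70 + 7.70 + 70.3 = 82.50 Ω
I = V / R_total = 230 / 82.50 = 2.788 A
P_R4 = I² × R4 = (2.788)² × 70.3 = 546.4 W

546 W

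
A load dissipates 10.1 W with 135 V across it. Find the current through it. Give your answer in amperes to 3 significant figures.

Inverting the appropriate power form: I = P / V.
I = 10.1 / 135 = 0.07481 A

0.0748 A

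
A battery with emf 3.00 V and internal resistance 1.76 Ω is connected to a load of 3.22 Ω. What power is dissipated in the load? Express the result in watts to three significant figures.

Find the circuit current first, then P = I²R for the load (series elements share I).
I = ε / (r + R) = 3.00 / (1.76 + 3.22) = 0.6024 A
P_load = I² R = (0.6024)² × 3.22 = 1.169 W

1.17 W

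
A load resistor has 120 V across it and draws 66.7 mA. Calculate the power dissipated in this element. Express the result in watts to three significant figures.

8.00 W

With V and I both given, power follows immediately from P = V I.
P = 120 V × 0.06670 A = 8.004 W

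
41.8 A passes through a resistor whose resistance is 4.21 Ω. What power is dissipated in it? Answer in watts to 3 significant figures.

Knowing I and R, the power is just I²R — no need to find V first.
P = (41.80 A)² × 4.21 Ω = 7356 W

7360 W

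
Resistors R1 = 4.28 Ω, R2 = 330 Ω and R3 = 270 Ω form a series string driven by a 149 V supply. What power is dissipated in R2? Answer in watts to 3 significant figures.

20.1 W

In a series string the same current flows through every resistor — find that current, then P = I²R for the one we want.
R_total = 4.28 + 330 + 270 = 604.3 Ω
I = V / R_total = 149 / 604.3 = 0.2466 A
P_R2 = I² × R2 = (0.2466)² × 330 = 20.06 W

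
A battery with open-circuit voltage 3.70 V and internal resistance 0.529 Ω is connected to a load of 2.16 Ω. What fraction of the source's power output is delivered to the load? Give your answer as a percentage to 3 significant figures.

80.3 %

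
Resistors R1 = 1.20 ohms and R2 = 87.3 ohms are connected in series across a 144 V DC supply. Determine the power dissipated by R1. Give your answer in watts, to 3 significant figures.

3.18 W

Every series element carries the same I. Get I from the total resistance, then P = I² × R1.
R_total = 1.20 + 87.3 = 88.50 Ω
I = V / R_total = 144 / 88.50 = 1.627 A
P_R1 = I² × R1 = (1.627)² × 1.20 = 3.177 W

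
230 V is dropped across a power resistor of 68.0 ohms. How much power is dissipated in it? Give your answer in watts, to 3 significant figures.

778 W

Voltage and resistance are given, so P = V²/R is the one-step route.
P = (230 V)² / 68.0 Ω = 777.9 W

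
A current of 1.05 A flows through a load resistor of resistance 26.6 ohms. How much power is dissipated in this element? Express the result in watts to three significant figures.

29.3 W

With I and R stated, P = I²R applies in one step.
P = (1.050 A)² × 26.6 Ω = 29.33 W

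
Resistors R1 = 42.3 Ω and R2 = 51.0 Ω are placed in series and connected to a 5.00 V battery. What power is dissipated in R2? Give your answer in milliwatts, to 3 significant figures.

146 mW

The current is common to all series resistors; compute it, then apply P = I²R for the target.
R_total = 42.3 + 51.0 = 93.30 Ω
I = V / R_total = 5.00 / 93.30 = 0.05359 A
P_R2 = I² × R2 = (0.05359)² × 51.0 = 0.1465 W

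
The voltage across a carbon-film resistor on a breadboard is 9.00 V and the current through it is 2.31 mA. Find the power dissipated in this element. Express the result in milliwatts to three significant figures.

20.8 mW

V and I are known directly — P = V I, no intermediate step needed.
P = 9.00 V × 0.002310 A = 0.02079 W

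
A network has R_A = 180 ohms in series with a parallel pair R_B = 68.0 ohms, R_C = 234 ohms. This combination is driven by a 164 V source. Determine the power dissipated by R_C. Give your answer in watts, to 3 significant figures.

5.89 W

First combine the parallel branches into one equivalent R_p, then R_A + R_p is a series pair.
R_p = (68.0×234)/(68.0+234) = 52.69 Ω
R_total = 180 + 52.69 = 232.7 Ω
I = V / R_total = 164 / 232.7 = 0.7048 A
Voltage across the parallel pair: V_p = I × R_p = 0.7048 × 52.69 = 37.14 V
R_C sees V_p directly, so P = V_p² / R_C.
P_R_C = (37.14)² / 234 = 5.893 W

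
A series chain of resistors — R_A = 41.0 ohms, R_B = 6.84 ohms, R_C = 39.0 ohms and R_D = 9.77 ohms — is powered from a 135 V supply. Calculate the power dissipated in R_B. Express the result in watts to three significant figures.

13.4 W

In a series string the same current flows through every resistor — find that current, then P = I²R for the one we want.
R_total = 41.0 + 6.84 + 39.0 + 9.77 = 96.61 Ω
I = V / R_total = 135 / 96.61 = 1.397 A
P_R_B = I² × R_B = (1.397)² × 6.84 = 13.36 W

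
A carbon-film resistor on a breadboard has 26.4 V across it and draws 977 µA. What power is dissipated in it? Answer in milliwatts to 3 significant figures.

With V and I both given, power follows immediately from P = V I.
P = 26.4 V × 0.0009770 A = 0.02579 W

25.8 mW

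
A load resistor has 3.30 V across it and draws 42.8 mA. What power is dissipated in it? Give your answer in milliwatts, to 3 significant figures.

141 mW

Since both terminal voltage and current are stated, P = V I gives the power in one step.
P = 3.30 V × 0.04280 A = 0.1412 W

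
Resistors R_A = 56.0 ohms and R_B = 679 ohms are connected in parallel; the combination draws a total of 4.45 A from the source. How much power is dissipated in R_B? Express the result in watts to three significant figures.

The branches share the same voltage, but only the total current is given — find V from the equivalent resistance first.
1/R_eq = 1/56.0 + 1/679 ⇒ R_eq = 51.73 Ω
V = I_total × R_eq = 4.450 × 51.73 = 230.2 V
P_R_B = V² / R_B = (230.2)² / 679 = 78.05 W

78.1 W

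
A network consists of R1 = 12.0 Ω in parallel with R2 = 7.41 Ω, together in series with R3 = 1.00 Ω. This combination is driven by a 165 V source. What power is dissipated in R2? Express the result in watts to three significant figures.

2480 W

Reduce the parallel combination to a single R_p; the circuit then becomes R_p in series with the remaining resistor.
R_p = (12.0×7.41)/(12.0+7.41) = 4.581 Ω
R_total = R_p + 1.00 = 4.581 + 1.00 = 5.581 Ω
I = V / R_total = 165 / 5.581 = 29.56 A
Voltage across the parallel pair: V_p = I × R_p = 29.56 × 4.581 = 135.4 V
R2 sits across V_p; its power is V_p²/R.
P_R2 = (135.4)² / 7.41 = 2475 W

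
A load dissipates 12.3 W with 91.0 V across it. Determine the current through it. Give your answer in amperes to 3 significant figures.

The two known quantities fix the third via I = P / V.
I = 12.3 / 91.0 = 0.1352 A

0.135 A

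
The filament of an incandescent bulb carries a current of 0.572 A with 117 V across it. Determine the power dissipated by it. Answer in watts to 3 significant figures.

Since both terminal voltage and current are stated, P = V I gives the power in one step.
P = 117 V × 0.5720 A = 66.92 W

66.9 W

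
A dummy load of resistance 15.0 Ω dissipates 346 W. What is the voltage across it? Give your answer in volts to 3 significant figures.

72.0 V

The two known quantities fix the third via V = √(P R).
V = √(346 × 15.0) = 72.04 V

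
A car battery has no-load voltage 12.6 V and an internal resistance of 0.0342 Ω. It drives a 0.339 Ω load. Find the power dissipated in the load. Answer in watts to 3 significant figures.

The internal resistance and the load are in series, so the same I flows through both; get I from ε/(r+R), then I²R for the load.
I = ε / (r + R) = 12.6 / (0.0342 + 0.339) = 33.76 A
P_load = I² R = (33.76)² × 0.339 = 386.4 W

386 W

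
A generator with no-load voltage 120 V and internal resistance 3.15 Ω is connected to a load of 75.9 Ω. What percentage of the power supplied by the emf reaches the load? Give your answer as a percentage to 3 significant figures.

Both r and R carry the same current, so the power split is just the resistance split: η = R/(R+r).
η = R / (R + r) = 75.9 / (75.9 + 3.15) = 0.9602

96.0 %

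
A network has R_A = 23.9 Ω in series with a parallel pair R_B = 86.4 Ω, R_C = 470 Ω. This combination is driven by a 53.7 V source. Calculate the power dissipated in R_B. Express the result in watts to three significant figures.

Replace R_B and R_C with their parallel equivalent so the circuit becomes R_A in series with R_p.
R_p = (86.4×470)/(86.4+470) = 72.98 Ω
R_total = 23.9 + 72.98 = 96.88 Ω
I = V / R_total = 53.7 / 96.88 = 0.5543 A
Voltage across the parallel pair: V_p = I × R_p = 0.5543 × 72.98 = 40.45 V
With V_p across R_B, its power is V_p²/R_B.
P_R_B = (40.45)² / 86.4 = 18.94 W

18.9 W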